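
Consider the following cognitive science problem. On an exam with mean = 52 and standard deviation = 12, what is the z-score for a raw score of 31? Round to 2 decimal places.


z = (X - mu) / sigma
= (31 - 52) / 12
= -21 / 12
= -1.75


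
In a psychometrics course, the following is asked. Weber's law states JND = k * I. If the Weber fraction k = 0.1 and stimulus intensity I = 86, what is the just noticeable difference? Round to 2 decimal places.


JND = k * I
JND = 0.1 * 86
= 8.60


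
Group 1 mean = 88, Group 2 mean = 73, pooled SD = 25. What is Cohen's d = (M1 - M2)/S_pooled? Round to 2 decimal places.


Cohen's d = (M1 - M2) / S_pooled
= (88 - 73) / 25
= 15 / 25
= 0.60


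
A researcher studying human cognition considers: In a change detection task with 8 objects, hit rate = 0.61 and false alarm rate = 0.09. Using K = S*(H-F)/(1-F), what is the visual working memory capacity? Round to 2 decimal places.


K = S * (H - F) / (1 - F)
H - F = 0.52
1 - F = 0.91
K = 8 * 0.52 / 0.91
= 4.57


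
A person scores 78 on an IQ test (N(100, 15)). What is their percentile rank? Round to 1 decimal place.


z = (IQ - mean) / SD
z = (78 - 100) / 15 = -1.4667
Percentile = Phi(-1.4667) * 100
Phi(-1.4667) = 0.071229
= 7.1


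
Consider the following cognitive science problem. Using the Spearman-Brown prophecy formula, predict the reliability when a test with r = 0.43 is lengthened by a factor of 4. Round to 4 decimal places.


r_new = n*r / (1 + (n-1)*r)
Numerator = 4 * 0.43 = 1.72
Denominator = 1 + 3 * 0.43 = 2.29
r_new = 1.72 / 2.29
= 0.7511


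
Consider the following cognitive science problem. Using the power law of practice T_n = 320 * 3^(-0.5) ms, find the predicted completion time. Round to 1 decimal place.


T_n = 320 * 3^(-0.5)
3^(-0.5) = 0.57735
T_n = 320 * 0.57735
= 184.8 ms


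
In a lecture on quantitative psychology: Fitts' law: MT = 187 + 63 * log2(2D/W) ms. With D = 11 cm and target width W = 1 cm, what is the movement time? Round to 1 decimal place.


MT = 187 + 63 * log2(2*11/1)
2D/W = 22.0
log2(22.0) = 4.4594
MT = 187 + 63 * 4.4594
= 467.9 ms


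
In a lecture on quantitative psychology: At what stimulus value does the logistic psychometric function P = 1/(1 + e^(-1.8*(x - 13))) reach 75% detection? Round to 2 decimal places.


At P = 0.75: 0.75 = 1/(1 + e^(-k*(x-x0)))
Solving: e^(-k*(x-x0)) = 1/3
x = x0 + ln(3)/k
ln(3) = 1.0986
x = 13 + 1.0986/1.8
= 13 + 0.6103
= 13.61


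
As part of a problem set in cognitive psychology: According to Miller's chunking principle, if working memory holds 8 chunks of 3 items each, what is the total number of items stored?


Total items = chunks * items_per_chunk
= 8 * 3
= 24


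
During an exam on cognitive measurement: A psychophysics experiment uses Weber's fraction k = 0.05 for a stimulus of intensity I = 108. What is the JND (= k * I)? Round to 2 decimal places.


JND = k * I
JND = 0.05 * 108
= 5.40


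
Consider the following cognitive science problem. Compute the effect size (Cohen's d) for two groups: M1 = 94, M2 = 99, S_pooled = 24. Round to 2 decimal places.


Cohen's d = (M1 - M2) / S_pooled
= (94 - 99) / 24
= -5 / 24
= -0.21


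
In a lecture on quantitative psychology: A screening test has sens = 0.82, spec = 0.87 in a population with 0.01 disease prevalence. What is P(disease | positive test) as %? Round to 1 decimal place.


PPV = (sens * prev) / (sens * prev + (1-spec) * (1-prev))
Numerator = 0.82 * 0.01 = 0.0082
P(positive and no disease) = (1 - spec) * (1 - prev) = (1 - 0.87) * (1 - 0.01) = 0.1287
Denominator = 0.0082 + 0.1287 = 0.1369
PPV = 0.0082 / 0.1369 = 0.059898
As percentage = 6.0


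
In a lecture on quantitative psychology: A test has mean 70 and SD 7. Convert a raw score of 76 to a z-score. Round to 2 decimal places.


z = (X - mu) / sigma
= (76 - 70) / 7
= 6 / 7
= 0.86


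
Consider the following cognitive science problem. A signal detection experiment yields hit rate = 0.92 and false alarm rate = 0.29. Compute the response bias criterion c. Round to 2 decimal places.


c = -0.5 * (z(HR) + z(FAR))
z(0.92) = 1.4051
z(0.29) = -0.5534
c = -0.5 * (1.4051 + -0.5534)
= -0.5 * 0.8517
= -0.43


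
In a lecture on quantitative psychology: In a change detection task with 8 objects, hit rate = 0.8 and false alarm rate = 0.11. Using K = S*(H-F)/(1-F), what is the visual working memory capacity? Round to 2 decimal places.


K = S * (H - F) / (1 - F)
H - F = 0.69
1 - F = 0.89
K = 8 * 0.69 / 0.89
= 6.20


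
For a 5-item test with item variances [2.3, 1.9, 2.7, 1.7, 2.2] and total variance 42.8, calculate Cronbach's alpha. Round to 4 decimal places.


alpha = (k/(k-1)) * (1 - sum(s_i^2)/s_total^2)
sum(item variances) = 10.8
k/(k-1) = 5/4 = 1.25
1 - 10.8/42.8 = 1 - 0.252336 = 0.747664
alpha = 1.25 * 0.747664
= 0.9346


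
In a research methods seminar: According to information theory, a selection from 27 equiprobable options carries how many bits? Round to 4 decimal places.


H = log2(n)
H = log2(27)
= 4.7549


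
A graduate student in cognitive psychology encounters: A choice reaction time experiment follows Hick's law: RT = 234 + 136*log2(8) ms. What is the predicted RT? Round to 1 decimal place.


RT = 234 + 136 * log2(8)
log2(8) = 3.0
RT = 234 + 136 * 3.0
= 234 + 408.0
= 642.0 ms


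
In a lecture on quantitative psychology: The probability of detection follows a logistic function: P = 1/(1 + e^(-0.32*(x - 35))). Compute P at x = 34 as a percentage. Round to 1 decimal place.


P(x) = 1/(1 + e^(-0.32*(34 - 35)))
Exponent = -0.32 * -1 = 0.32
e^(0.32) = 1.377128
P = 1/(1 + 1.377128) = 0.420676
Percentage = 42.1


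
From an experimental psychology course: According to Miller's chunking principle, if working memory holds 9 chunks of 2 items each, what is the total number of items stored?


Total items = chunks * items_per_chunk
= 9 * 2
= 18


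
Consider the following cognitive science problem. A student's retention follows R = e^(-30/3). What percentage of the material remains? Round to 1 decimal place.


R = e^(-t/S)
-t/S = -30/3 = -10.0
R = e^(-10.0) = 4.5e-05
Percentage = 4.5e-05 * 100
= 0.0


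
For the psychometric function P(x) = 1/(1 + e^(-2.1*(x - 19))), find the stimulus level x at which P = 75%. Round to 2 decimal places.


At P = 0.75: 0.75 = 1/(1 + e^(-k*(x-x0)))
Solving: e^(-k*(x-x0)) = 1/3
x = x0 + ln(3)/k
ln(3) = 1.0986
x = 19 + 1.0986/2.1
= 19 + 0.5231
= 19.52


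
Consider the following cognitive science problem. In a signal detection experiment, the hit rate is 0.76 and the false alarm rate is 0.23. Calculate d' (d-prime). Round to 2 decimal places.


d' = z(HR) - z(FAR)
z(0.76) = 0.7063
z(0.23) = -0.7388
d' = 0.7063 - -0.7388
= 1.45


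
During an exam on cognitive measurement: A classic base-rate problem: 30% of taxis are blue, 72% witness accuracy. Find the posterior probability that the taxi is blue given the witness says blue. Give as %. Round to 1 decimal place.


P(blue | says blue) = P(says blue | blue)*P(blue) / [P(says blue | blue)*P(blue) + P(says blue | not blue)*P(not blue)]
Numerator = 0.72 * 0.3 = 0.216
False identification = 0.28 * 0.7 = 0.196
P = 0.216 / (0.216 + 0.196)
= 0.216 / 0.412
As percentage = 52.4


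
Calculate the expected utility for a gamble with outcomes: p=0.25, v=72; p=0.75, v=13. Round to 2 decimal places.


EU = sum(p_i * v_i)
0.25 * 72 = 18.0
0.75 * 13 = 9.75
EU = 18.0 + 9.75
= 27.75


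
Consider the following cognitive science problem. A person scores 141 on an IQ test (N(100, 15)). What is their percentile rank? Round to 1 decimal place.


z = (IQ - mean) / SD
z = (141 - 100) / 15 = 2.7333
Percentile = Phi(2.7333) * 100
Phi(2.7333) = 0.996865
= 99.7


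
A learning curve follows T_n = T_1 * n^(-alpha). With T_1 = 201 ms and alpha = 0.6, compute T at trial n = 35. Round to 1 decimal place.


T_n = 201 * 35^(-0.6)
35^(-0.6) = 0.118457
T_n = 201 * 0.118457
= 23.8 ms


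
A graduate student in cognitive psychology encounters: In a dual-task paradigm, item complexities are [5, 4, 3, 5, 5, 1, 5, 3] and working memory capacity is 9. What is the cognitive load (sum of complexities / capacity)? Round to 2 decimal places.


Total complexity = 5 + 4 + 3 + 5 + 5 + 1 + 5 + 3 = 31
Load = total / capacity = 31 / 9
= 3.44


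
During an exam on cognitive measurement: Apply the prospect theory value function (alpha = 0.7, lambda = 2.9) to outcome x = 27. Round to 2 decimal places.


Since x = 27 >= 0, use v(x) = x^0.7
27^0.7 = 10.0451
v(27) = 10.05


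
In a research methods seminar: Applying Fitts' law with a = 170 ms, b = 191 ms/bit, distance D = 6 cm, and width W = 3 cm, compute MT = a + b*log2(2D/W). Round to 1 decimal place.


MT = 170 + 191 * log2(2*6/3)
2D/W = 4.0
log2(4.0) = 2.0
MT = 170 + 191 * 2.0
= 552.0 ms


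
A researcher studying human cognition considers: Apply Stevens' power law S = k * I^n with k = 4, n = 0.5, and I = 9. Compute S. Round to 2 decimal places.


S = 4 * 9^0.5
9^0.5 = 3.0
S = 4 * 3.0
= 12.00


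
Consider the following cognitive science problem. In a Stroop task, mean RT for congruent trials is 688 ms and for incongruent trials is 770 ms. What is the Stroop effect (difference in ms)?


Stroop effect = RT(incongruent) - RT(congruent)
= 770 - 688
= 82 ms


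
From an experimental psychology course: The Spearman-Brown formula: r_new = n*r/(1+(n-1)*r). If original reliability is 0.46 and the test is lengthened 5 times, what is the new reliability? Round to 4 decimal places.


r_new = n*r / (1 + (n-1)*r)
Numerator = 5 * 0.46 = 2.3
Denominator = 1 + 4 * 0.46 = 2.84
r_new = 2.3 / 2.84
= 0.8099


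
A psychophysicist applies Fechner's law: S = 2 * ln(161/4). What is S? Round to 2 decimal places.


S = 2 * ln(161/4)
I/I0 = 40.25
ln(40.25) = 3.6951
S = 2 * 3.6951
= 7.39


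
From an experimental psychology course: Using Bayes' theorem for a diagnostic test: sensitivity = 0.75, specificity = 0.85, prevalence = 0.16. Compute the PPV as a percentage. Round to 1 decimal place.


PPV = (sens * prev) / (sens * prev + (1-spec) * (1-prev))
Numerator = 0.75 * 0.16 = 0.12
P(positive and no disease) = (1 - spec) * (1 - prev) = (1 - 0.85) * (1 - 0.16) = 0.126
Denominator = 0.12 + 0.126 = 0.246
PPV = 0.12 / 0.246 = 0.487805
As percentage = 48.8


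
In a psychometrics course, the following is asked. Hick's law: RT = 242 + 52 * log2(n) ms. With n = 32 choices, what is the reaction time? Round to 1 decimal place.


RT = 242 + 52 * log2(32)
log2(32) = 5.0
RT = 242 + 52 * 5.0
= 242 + 260.0
= 502.0 ms


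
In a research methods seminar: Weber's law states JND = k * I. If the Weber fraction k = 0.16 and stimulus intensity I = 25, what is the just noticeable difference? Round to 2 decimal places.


JND = k * I
JND = 0.16 * 25
= 4.00


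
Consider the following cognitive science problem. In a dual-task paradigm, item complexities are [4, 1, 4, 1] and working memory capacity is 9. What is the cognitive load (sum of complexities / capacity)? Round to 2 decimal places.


Total complexity = 4 + 1 + 4 + 1 = 10
Load = total / capacity = 10 / 9
= 1.11


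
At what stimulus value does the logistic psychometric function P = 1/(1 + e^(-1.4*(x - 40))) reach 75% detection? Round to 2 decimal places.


At P = 0.75: 0.75 = 1/(1 + e^(-k*(x-x0)))
Solving: e^(-k*(x-x0)) = 1/3
x = x0 + ln(3)/k
ln(3) = 1.0986
x = 40 + 1.0986/1.4
= 40 + 0.7847
= 40.78


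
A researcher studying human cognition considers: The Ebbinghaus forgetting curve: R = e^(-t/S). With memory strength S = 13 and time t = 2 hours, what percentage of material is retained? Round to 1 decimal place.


R = e^(-t/S)
-t/S = -2/13 = -0.153846
R = e^(-0.153846) = 0.857404
Percentage = 0.857404 * 100
= 85.7


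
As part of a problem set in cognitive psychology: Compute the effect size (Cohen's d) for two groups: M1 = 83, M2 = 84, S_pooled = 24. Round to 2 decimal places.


Cohen's d = (M1 - M2) / S_pooled
= (83 - 84) / 24
= -1 / 24
= -0.04


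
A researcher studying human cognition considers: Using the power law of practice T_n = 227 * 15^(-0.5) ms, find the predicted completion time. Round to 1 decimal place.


T_n = 227 * 15^(-0.5)
15^(-0.5) = 0.258199
T_n = 227 * 0.258199
= 58.6 ms


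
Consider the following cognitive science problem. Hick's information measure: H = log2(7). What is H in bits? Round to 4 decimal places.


H = log2(n)
H = log2(7)
= 2.8074


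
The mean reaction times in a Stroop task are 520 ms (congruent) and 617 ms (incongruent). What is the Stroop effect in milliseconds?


Stroop effect = RT(incongruent) - RT(congruent)
= 617 - 520
= 97 ms


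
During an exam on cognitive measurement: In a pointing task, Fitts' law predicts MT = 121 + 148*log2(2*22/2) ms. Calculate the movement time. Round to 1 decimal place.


MT = 121 + 148 * log2(2*22/2)
2D/W = 22.0
log2(22.0) = 4.4594
MT = 121 + 148 * 4.4594
= 781.0 ms


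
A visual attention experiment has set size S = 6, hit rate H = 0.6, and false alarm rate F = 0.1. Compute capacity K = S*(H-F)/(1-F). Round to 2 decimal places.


K = S * (H - F) / (1 - F)
H - F = 0.5
1 - F = 0.9
K = 6 * 0.5 / 0.9
= 3.33


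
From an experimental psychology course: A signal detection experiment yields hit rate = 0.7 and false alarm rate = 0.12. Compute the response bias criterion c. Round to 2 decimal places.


c = -0.5 * (z(HR) + z(FAR))
z(0.7) = 0.5244
z(0.12) = -1.175
c = -0.5 * (0.5244 + -1.175)
= -0.5 * -0.6506
= 0.33


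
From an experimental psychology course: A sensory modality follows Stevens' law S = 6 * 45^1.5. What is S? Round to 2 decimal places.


S = 6 * 45^1.5
45^1.5 = 301.8692
S = 6 * 301.8692
= 1811.22


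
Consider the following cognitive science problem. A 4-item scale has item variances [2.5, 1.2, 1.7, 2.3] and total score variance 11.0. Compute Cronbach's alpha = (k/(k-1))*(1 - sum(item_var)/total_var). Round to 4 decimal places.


alpha = (k/(k-1)) * (1 - sum(s_i^2)/s_total^2)
sum(item variances) = 7.7
k/(k-1) = 4/3 = 1.333333
1 - 7.7/11.0 = 1 - 0.7 = 0.3
alpha = 1.333333 * 0.3
= 0.4000


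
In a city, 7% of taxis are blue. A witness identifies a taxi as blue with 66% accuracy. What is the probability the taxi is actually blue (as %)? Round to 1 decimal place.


P(blue | says blue) = P(says blue | blue)*P(blue) / [P(says blue | blue)*P(blue) + P(says blue | not blue)*P(not blue)]
Numerator = 0.66 * 0.07 = 0.0462
False identification = 0.34 * 0.93 = 0.3162
P = 0.0462 / (0.0462 + 0.3162)
= 0.0462 / 0.3624
As percentage = 12.7


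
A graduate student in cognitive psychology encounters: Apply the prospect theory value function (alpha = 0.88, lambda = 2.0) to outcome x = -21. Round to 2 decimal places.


Since x = -21 < 0, use v(x) = -lambda*(-x)^alpha
(-x) = 21
21^0.88 = 14.5731
v(-21) = -2.0 * 14.5731
= -29.15


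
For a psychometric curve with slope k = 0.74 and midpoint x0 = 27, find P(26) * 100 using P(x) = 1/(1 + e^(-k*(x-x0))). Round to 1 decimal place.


P(x) = 1/(1 + e^(-0.74*(26 - 27)))
Exponent = -0.74 * -1 = 0.74
e^(0.74) = 2.095936
P = 1/(1 + 2.095936) = 0.323004
Percentage = 32.3


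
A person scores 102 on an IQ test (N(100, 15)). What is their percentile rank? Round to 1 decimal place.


z = (IQ - mean) / SD
z = (102 - 100) / 15 = 0.1333
Percentile = Phi(0.1333) * 100
Phi(0.1333) = 0.553022
= 55.3


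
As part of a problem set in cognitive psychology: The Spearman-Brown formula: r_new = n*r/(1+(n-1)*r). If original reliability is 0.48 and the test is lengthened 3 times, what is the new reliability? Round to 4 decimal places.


r_new = n*r / (1 + (n-1)*r)
Numerator = 3 * 0.48 = 1.44
Denominator = 1 + 2 * 0.48 = 1.96
r_new = 1.44 / 1.96
= 0.7347


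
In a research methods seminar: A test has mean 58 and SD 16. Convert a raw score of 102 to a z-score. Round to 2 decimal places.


z = (X - mu) / sigma
= (102 - 58) / 16
= 44 / 16
= 2.75


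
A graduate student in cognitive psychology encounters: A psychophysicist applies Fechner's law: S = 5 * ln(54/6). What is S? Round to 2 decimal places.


S = 5 * ln(54/6)
I/I0 = 9.0
ln(9.0) = 2.1972
S = 5 * 2.1972
= 10.99


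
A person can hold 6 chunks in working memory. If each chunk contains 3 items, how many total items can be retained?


Total items = chunks * items_per_chunk
= 6 * 3
= 18


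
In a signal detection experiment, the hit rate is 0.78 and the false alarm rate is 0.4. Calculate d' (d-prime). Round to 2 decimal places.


d' = z(HR) - z(FAR)
z(0.78) = 0.7722
z(0.4) = -0.2533
d' = 0.7722 - -0.2533
= 1.03


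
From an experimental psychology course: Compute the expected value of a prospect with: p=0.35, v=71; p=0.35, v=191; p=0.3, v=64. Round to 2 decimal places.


EU = sum(p_i * v_i)
0.35 * 71 = 24.85
0.35 * 191 = 66.85
0.3 * 64 = 19.2
EU = 24.85 + 66.85 + 19.2
= 110.90


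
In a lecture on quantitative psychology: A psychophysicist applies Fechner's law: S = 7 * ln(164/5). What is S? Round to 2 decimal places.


S = 7 * ln(164/5)
I/I0 = 32.8
ln(32.8) = 3.4904
S = 7 * 3.4904
= 24.43


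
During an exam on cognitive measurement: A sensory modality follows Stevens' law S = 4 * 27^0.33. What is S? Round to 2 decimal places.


S = 4 * 27^0.33
27^0.33 = 2.9672
S = 4 * 2.9672
= 11.87


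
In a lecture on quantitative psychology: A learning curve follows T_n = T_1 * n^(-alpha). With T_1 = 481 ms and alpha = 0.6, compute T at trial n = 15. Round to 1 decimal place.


T_n = 481 * 15^(-0.6)
15^(-0.6) = 0.196945
T_n = 481 * 0.196945
= 94.7 ms


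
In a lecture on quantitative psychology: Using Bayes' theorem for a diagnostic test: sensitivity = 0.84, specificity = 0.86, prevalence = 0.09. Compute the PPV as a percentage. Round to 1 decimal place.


PPV = (sens * prev) / (sens * prev + (1-spec) * (1-prev))
Numerator = 0.84 * 0.09 = 0.0756
P(positive and no disease) = (1 - spec) * (1 - prev) = (1 - 0.86) * (1 - 0.09) = 0.1274
Denominator = 0.0756 + 0.1274 = 0.203
PPV = 0.0756 / 0.203 = 0.372414
As percentage = 37.2


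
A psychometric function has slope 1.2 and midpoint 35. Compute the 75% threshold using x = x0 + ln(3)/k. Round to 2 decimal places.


At P = 0.75: 0.75 = 1/(1 + e^(-k*(x-x0)))
Solving: e^(-k*(x-x0)) = 1/3
x = x0 + ln(3)/k
ln(3) = 1.0986
x = 35 + 1.0986/1.2
= 35 + 0.9155
= 35.92


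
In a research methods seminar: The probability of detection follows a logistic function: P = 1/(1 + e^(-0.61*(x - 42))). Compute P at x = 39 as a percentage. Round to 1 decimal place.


P(x) = 1/(1 + e^(-0.61*(39 - 42)))
Exponent = -0.61 * -3 = 1.83
e^(1.83) = 6.233887
P = 1/(1 + 6.233887) = 0.138238
Percentage = 13.8


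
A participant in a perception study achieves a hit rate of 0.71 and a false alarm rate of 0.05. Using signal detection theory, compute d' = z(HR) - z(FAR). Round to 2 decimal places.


d' = z(HR) - z(FAR)
z(0.71) = 0.5534
z(0.05) = -1.6449
d' = 0.5534 - -1.6449
= 2.20


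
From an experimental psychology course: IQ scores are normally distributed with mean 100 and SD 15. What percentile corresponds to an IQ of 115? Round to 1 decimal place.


z = (IQ - mean) / SD
z = (115 - 100) / 15 = 1.0
Percentile = Phi(1.0) * 100
Phi(1.0) = 0.841345
= 84.1


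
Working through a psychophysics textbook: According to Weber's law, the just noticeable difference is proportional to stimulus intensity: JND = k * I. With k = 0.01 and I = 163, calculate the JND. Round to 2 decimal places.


JND = k * I
JND = 0.01 * 163
= 1.63


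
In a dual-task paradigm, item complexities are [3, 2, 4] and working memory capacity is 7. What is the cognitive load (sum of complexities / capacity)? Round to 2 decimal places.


Total complexity = 3 + 2 + 4 = 9
Load = total / capacity = 9 / 7
= 1.29


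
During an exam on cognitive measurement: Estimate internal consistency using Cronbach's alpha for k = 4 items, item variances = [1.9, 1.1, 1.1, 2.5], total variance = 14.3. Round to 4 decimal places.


alpha = (k/(k-1)) * (1 - sum(s_i^2)/s_total^2)
sum(item variances) = 6.6
k/(k-1) = 4/3 = 1.333333
1 - 6.6/14.3 = 1 - 0.461538 = 0.538462
alpha = 1.333333 * 0.538462
= 0.7179


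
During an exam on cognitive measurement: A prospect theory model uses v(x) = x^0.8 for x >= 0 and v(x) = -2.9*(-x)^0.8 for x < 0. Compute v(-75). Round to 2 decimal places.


Since x = -75 < 0, use v(x) = -lambda*(-x)^alpha
(-x) = 75
75^0.8 = 31.6263
v(-75) = -2.9 * 31.6263
= -91.72


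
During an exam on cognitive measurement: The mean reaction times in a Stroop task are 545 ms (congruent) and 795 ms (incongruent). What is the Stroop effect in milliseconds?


Stroop effect = RT(incongruent) - RT(congruent)
= 795 - 545
= 250 ms


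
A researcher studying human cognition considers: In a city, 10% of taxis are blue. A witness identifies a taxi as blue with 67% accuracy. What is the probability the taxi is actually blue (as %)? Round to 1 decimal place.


P(blue | says blue) = P(says blue | blue)*P(blue) / [P(says blue | blue)*P(blue) + P(says blue | not blue)*P(not blue)]
Numerator = 0.67 * 0.1 = 0.067
False identification = 0.33 * 0.9 = 0.297
P = 0.067 / (0.067 + 0.297)
= 0.067 / 0.364
As percentage = 18.4


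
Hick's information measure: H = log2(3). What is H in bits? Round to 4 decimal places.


H = log2(n)
H = log2(3)
= 1.5850


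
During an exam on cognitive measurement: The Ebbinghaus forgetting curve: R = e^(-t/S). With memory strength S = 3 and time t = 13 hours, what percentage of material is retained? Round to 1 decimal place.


R = e^(-t/S)
-t/S = -13/3 = -4.333333
R = e^(-4.333333) = 0.013124
Percentage = 0.013124 * 100
= 1.3


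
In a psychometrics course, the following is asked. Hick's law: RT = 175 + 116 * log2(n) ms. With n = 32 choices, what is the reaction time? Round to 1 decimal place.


RT = 175 + 116 * log2(32)
log2(32) = 5.0
RT = 175 + 116 * 5.0
= 175 + 580.0
= 755.0 ms


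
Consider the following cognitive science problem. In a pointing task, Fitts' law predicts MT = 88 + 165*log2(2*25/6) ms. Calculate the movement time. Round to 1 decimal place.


MT = 88 + 165 * log2(2*25/6)
2D/W = 8.333333
log2(8.333333) = 3.0589
MT = 88 + 165 * 3.0589
= 592.7 ms


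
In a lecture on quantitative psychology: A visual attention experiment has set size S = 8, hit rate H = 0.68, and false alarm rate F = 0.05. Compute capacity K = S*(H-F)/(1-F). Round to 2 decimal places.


K = S * (H - F) / (1 - F)
H - F = 0.63
1 - F = 0.95
K = 8 * 0.63 / 0.95
= 5.31


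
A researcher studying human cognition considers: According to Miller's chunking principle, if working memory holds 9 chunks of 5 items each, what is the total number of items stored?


Total items = chunks * items_per_chunk
= 9 * 5
= 45


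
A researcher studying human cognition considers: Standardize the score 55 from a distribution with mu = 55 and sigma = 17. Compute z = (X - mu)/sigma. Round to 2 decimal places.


z = (X - mu) / sigma
= (55 - 55) / 17
= 0 / 17
= 0.00


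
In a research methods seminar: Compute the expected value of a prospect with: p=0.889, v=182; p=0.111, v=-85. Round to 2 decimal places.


EU = sum(p_i * v_i)
0.889 * 182 = 161.798
0.111 * -85 = -9.435
EU = 161.798 + -9.435
= 152.36


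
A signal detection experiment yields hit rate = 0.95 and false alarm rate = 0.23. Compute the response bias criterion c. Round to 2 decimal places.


c = -0.5 * (z(HR) + z(FAR))
z(0.95) = 1.6449
z(0.23) = -0.7388
c = -0.5 * (1.6449 + -0.7388)
= -0.5 * 0.9061
= -0.45


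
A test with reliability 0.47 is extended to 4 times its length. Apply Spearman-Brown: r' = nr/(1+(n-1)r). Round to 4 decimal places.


r_new = n*r / (1 + (n-1)*r)
Numerator = 4 * 0.47 = 1.88
Denominator = 1 + 3 * 0.47 = 2.41
r_new = 1.88 / 2.41
= 0.7801


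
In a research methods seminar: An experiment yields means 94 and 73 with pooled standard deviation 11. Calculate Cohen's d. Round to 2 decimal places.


Cohen's d = (M1 - M2) / S_pooled
= (94 - 73) / 11
= 21 / 11
= 1.91


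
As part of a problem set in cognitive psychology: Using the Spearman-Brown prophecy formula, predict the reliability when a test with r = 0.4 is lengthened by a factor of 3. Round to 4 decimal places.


r_new = n*r / (1 + (n-1)*r)
Numerator = 3 * 0.4 = 1.2
Denominator = 1 + 2 * 0.4 = 1.8
r_new = 1.2 / 1.8
= 0.6667


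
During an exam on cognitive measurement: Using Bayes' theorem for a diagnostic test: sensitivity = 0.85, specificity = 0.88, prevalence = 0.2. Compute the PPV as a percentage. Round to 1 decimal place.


PPV = (sens * prev) / (sens * prev + (1-spec) * (1-prev))
Numerator = 0.85 * 0.2 = 0.17
P(positive and no disease) = (1 - spec) * (1 - prev) = (1 - 0.88) * (1 - 0.2) = 0.096
Denominator = 0.17 + 0.096 = 0.266
PPV = 0.17 / 0.266 = 0.639098
As percentage = 63.9


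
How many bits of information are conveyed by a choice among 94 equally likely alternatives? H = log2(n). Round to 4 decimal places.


H = log2(n)
H = log2(94)
= 6.5546


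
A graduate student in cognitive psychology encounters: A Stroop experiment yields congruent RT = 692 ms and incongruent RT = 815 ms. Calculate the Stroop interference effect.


Stroop effect = RT(incongruent) - RT(congruent)
= 815 - 692
= 123 ms


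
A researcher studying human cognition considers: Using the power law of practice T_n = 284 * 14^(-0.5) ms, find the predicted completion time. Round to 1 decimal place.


T_n = 284 * 14^(-0.5)
14^(-0.5) = 0.267261
T_n = 284 * 0.267261
= 75.9 ms


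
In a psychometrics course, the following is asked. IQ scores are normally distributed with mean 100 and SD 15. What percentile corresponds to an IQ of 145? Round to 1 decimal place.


z = (IQ - mean) / SD
z = (145 - 100) / 15 = 3.0
Percentile = Phi(3.0) * 100
Phi(3.0) = 0.99865
= 99.9


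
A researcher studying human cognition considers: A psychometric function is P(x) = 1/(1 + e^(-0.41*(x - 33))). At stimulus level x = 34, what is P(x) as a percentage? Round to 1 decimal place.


P(x) = 1/(1 + e^(-0.41*(34 - 33)))
Exponent = -0.41 * 1 = -0.41
e^(-0.41) = 0.66365
P = 1/(1 + 0.66365) = 0.601088
Percentage = 60.1


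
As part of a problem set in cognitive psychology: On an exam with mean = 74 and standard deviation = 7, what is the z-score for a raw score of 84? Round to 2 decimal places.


z = (X - mu) / sigma
= (84 - 74) / 7
= 10 / 7
= 1.43


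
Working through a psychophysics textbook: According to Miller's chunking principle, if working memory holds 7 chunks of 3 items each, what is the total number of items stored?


Total items = chunks * items_per_chunk
= 7 * 3
= 21


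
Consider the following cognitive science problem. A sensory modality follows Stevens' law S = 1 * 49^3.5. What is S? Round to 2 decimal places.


S = 1 * 49^3.5
49^3.5 = 823543.0
S = 1 * 823543.0
= 823543.00


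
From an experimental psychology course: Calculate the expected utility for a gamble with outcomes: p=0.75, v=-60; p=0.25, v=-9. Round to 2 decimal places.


EU = sum(p_i * v_i)
0.75 * -60 = -45.0
0.25 * -9 = -2.25
EU = -45.0 + -2.25
= -47.25


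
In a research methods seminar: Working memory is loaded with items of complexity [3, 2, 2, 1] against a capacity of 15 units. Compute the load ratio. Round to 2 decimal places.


Total complexity = 3 + 2 + 2 + 1 = 8
Load = total / capacity = 8 / 15
= 0.53


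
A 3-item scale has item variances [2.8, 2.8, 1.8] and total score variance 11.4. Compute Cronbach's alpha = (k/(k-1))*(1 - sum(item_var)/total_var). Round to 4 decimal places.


alpha = (k/(k-1)) * (1 - sum(s_i^2)/s_total^2)
sum(item variances) = 7.4
k/(k-1) = 3/2 = 1.5
1 - 7.4/11.4 = 1 - 0.649123 = 0.350877
alpha = 1.5 * 0.350877
= 0.5263


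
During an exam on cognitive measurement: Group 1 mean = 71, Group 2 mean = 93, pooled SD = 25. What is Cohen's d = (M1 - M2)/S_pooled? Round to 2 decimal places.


Cohen's d = (M1 - M2) / S_pooled
= (71 - 93) / 25
= -22 / 25
= -0.88


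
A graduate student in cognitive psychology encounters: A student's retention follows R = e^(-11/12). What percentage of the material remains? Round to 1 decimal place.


R = e^(-t/S)
-t/S = -11/12 = -0.916667
R = e^(-0.916667) = 0.39985
Percentage = 0.39985 * 100
= 40.0


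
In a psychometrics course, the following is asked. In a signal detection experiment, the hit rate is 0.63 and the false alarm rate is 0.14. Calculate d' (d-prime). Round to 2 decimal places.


d' = z(HR) - z(FAR)
z(0.63) = 0.3319
z(0.14) = -1.0803
d' = 0.3319 - -1.0803
= 1.41


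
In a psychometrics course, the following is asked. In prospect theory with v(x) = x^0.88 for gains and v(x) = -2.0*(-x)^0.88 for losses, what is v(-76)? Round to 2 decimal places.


Since x = -76 < 0, use v(x) = -lambda*(-x)^alpha
(-x) = 76
76^0.88 = 45.1977
v(-76) = -2.0 * 45.1977
= -90.40


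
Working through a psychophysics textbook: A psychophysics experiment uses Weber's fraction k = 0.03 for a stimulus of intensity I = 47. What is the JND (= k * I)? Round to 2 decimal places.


JND = k * I
JND = 0.03 * 47
= 1.41


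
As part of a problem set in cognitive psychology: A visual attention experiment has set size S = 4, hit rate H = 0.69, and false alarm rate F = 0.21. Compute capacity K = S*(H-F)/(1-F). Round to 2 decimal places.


K = S * (H - F) / (1 - F)
H - F = 0.48
1 - F = 0.79
K = 4 * 0.48 / 0.79
= 2.43


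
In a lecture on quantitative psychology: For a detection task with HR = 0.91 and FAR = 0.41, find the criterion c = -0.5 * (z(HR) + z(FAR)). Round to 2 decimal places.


c = -0.5 * (z(HR) + z(FAR))
z(0.91) = 1.3408
z(0.41) = -0.2275
c = -0.5 * (1.3408 + -0.2275)
= -0.5 * 1.1133
= -0.56


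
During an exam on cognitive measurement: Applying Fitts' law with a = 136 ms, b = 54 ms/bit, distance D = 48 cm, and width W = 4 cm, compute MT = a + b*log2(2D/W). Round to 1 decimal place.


MT = 136 + 54 * log2(2*48/4)
2D/W = 24.0
log2(24.0) = 4.585
MT = 136 + 54 * 4.585
= 383.6 ms


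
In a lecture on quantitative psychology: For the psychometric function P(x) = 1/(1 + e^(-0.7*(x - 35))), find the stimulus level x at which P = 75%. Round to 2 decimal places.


At P = 0.75: 0.75 = 1/(1 + e^(-k*(x-x0)))
Solving: e^(-k*(x-x0)) = 1/3
x = x0 + ln(3)/k
ln(3) = 1.0986
x = 35 + 1.0986/0.7
= 35 + 1.5694
= 36.57


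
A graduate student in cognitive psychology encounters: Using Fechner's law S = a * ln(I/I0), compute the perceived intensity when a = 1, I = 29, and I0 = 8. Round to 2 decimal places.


S = 1 * ln(29/8)
I/I0 = 3.625
ln(3.625) = 1.2879
S = 1 * 1.2879
= 1.29


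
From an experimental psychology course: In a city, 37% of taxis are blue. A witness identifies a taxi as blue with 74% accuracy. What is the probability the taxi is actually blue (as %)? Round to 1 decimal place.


P(blue | says blue) = P(says blue | blue)*P(blue) / [P(says blue | blue)*P(blue) + P(says blue | not blue)*P(not blue)]
Numerator = 0.74 * 0.37 = 0.2738
False identification = 0.26 * 0.63 = 0.1638
P = 0.2738 / (0.2738 + 0.1638)
= 0.2738 / 0.4376
As percentage = 62.6


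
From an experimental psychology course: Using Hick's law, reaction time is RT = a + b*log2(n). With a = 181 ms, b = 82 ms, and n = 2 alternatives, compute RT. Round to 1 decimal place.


RT = 181 + 82 * log2(2)
log2(2) = 1.0
RT = 181 + 82 * 1.0
= 181 + 82.0
= 263.0 ms


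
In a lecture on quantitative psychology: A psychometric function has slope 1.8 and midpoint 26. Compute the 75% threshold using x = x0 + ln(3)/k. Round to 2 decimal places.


At P = 0.75: 0.75 = 1/(1 + e^(-k*(x-x0)))
Solving: e^(-k*(x-x0)) = 1/3
x = x0 + ln(3)/k
ln(3) = 1.0986
x = 26 + 1.0986/1.8
= 26 + 0.6103
= 26.61


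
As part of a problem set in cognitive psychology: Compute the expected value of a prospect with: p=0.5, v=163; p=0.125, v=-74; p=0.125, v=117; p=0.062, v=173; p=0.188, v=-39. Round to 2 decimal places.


EU = sum(p_i * v_i)
0.5 * 163 = 81.5
0.125 * -74 = -9.25
0.125 * 117 = 14.625
0.062 * 173 = 10.726
0.188 * -39 = -7.332
EU = 81.5 + -9.25 + 14.625 + 10.726 + -7.332
= 90.27


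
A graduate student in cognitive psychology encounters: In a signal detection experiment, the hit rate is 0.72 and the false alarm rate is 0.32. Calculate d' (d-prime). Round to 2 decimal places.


d' = z(HR) - z(FAR)
z(0.72) = 0.5828
z(0.32) = -0.4677
d' = 0.5828 - -0.4677
= 1.05


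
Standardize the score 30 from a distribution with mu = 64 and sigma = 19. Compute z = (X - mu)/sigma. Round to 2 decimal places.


z = (X - mu) / sigma
= (30 - 64) / 19
= -34 / 19
= -1.79


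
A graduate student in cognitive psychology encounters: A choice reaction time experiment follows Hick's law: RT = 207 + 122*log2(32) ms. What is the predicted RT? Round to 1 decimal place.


RT = 207 + 122 * log2(32)
log2(32) = 5.0
RT = 207 + 122 * 5.0
= 207 + 610.0
= 817.0 ms


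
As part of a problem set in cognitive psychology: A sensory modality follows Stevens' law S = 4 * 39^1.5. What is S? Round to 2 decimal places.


S = 4 * 39^1.5
39^1.5 = 243.5549
S = 4 * 243.5549
= 974.22


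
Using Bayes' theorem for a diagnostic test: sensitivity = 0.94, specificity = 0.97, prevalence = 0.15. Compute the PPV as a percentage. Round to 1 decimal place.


PPV = (sens * prev) / (sens * prev + (1-spec) * (1-prev))
Numerator = 0.94 * 0.15 = 0.141
P(positive and no disease) = (1 - spec) * (1 - prev) = (1 - 0.97) * (1 - 0.15) = 0.0255
Denominator = 0.141 + 0.0255 = 0.1665
PPV = 0.141 / 0.1665 = 0.846847
As percentage = 84.7


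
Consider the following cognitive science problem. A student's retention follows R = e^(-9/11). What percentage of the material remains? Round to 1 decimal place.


R = e^(-t/S)
-t/S = -9/11 = -0.818182
R = e^(-0.818182) = 0.441233
Percentage = 0.441233 * 100
= 44.1


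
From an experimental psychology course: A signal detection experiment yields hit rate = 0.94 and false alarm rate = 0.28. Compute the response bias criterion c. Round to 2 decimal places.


c = -0.5 * (z(HR) + z(FAR))
z(0.94) = 1.5548
z(0.28) = -0.5828
c = -0.5 * (1.5548 + -0.5828)
= -0.5 * 0.972
= -0.49


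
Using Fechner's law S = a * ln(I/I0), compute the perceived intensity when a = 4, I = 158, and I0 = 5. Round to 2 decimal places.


S = 4 * ln(158/5)
I/I0 = 31.6
ln(31.6) = 3.4532
S = 4 * 3.4532
= 13.81


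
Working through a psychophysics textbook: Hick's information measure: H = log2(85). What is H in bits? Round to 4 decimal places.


H = log2(n)
H = log2(85)
= 6.4094


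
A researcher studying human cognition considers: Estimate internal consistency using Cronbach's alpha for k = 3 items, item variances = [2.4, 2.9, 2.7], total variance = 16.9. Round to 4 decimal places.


alpha = (k/(k-1)) * (1 - sum(s_i^2)/s_total^2)
sum(item variances) = 8.0
k/(k-1) = 3/2 = 1.5
1 - 8.0/16.9 = 1 - 0.473373 = 0.526627
alpha = 1.5 * 0.526627
= 0.7899


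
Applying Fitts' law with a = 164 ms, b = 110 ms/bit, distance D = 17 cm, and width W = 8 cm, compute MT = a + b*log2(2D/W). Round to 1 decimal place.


MT = 164 + 110 * log2(2*17/8)
2D/W = 4.25
log2(4.25) = 2.0875
MT = 164 + 110 * 2.0875
= 393.6 ms


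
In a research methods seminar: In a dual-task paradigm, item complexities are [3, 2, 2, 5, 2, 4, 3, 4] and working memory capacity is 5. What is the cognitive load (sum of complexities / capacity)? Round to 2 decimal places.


Total complexity = 3 + 2 + 2 + 5 + 2 + 4 + 3 + 4 = 25
Load = total / capacity = 25 / 5
= 5.00


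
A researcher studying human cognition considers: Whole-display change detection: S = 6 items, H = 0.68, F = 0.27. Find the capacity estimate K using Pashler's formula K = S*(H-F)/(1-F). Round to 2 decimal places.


K = S * (H - F) / (1 - F)
H - F = 0.41
1 - F = 0.73
K = 6 * 0.41 / 0.73
= 3.37


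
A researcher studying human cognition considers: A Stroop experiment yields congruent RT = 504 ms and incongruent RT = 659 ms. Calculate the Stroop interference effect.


Stroop effect = RT(incongruent) - RT(congruent)
= 659 - 504
= 155 ms


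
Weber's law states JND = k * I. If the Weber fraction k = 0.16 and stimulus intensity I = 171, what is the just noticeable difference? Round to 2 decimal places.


JND = k * I
JND = 0.16 * 171
= 27.36


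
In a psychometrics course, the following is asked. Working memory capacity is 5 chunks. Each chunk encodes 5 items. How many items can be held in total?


Total items = chunks * items_per_chunk
= 5 * 5
= 25


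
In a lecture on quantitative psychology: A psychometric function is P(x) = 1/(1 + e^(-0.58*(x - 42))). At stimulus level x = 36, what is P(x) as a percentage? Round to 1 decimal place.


P(x) = 1/(1 + e^(-0.58*(36 - 42)))
Exponent = -0.58 * -6 = 3.48
e^(3.48) = 32.459722
P = 1/(1 + 32.459722) = 0.029887
Percentage = 3.0


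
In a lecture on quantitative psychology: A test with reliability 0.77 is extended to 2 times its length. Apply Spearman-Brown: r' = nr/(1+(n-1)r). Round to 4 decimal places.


r_new = n*r / (1 + (n-1)*r)
Numerator = 2 * 0.77 = 1.54
Denominator = 1 + 1 * 0.77 = 1.77
r_new = 1.54 / 1.77
= 0.8701


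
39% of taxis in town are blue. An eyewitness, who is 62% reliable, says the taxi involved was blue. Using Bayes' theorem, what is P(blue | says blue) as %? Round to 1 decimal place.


P(blue | says blue) = P(says blue | blue)*P(blue) / [P(says blue | blue)*P(blue) + P(says blue | not blue)*P(not blue)]
Numerator = 0.62 * 0.39 = 0.2418
False identification = 0.38 * 0.61 = 0.2318
P = 0.2418 / (0.2418 + 0.2318)
= 0.2418 / 0.4736
As percentage = 51.1


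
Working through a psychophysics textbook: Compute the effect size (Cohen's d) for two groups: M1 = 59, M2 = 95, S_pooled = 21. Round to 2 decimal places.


Cohen's d = (M1 - M2) / S_pooled
= (59 - 95) / 21
= -36 / 21
= -1.71


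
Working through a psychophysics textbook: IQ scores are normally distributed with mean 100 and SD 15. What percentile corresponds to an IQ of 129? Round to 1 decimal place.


z = (IQ - mean) / SD
z = (129 - 100) / 15 = 1.9333
Percentile = Phi(1.9333) * 100
Phi(1.9333) = 0.9734
= 97.3


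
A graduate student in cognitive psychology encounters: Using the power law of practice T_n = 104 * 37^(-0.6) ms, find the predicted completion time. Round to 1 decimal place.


T_n = 104 * 37^(-0.6)
37^(-0.6) = 0.114572
T_n = 104 * 0.114572
= 11.9 ms


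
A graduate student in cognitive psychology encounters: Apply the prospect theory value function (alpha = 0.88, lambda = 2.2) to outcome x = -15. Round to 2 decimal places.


Since x = -15 < 0, use v(x) = -lambda*(-x)^alpha
(-x) = 15
15^0.88 = 10.8383
v(-15) = -2.2 * 10.8383
= -23.84


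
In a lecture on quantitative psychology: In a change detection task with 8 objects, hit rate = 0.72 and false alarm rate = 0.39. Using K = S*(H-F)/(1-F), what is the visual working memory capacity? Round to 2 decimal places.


K = S * (H - F) / (1 - F)
H - F = 0.33
1 - F = 0.61
K = 8 * 0.33 / 0.61
= 4.33


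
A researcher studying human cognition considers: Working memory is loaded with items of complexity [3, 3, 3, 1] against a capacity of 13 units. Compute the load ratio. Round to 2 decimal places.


Total complexity = 3 + 3 + 3 + 1 = 10
Load = total / capacity = 10 / 13
= 0.77


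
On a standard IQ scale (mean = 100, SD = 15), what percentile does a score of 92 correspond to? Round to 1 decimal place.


z = (IQ - mean) / SD
z = (92 - 100) / 15 = -0.5333
Percentile = Phi(-0.5333) * 100
Phi(-0.5333) = 0.296913
= 29.7


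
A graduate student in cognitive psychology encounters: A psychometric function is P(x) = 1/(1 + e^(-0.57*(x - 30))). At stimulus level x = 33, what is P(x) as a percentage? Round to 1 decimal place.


P(x) = 1/(1 + e^(-0.57*(33 - 30)))
Exponent = -0.57 * 3 = -1.71
e^(-1.71) = 0.180866
P = 1/(1 + 0.180866) = 0.846836
Percentage = 84.7


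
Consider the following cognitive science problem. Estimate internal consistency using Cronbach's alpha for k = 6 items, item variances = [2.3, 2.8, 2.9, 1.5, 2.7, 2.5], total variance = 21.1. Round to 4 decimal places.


alpha = (k/(k-1)) * (1 - sum(s_i^2)/s_total^2)
sum(item variances) = 14.7
k/(k-1) = 6/5 = 1.2
1 - 14.7/21.1 = 1 - 0.696682 = 0.303318
alpha = 1.2 * 0.303318
= 0.3640
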